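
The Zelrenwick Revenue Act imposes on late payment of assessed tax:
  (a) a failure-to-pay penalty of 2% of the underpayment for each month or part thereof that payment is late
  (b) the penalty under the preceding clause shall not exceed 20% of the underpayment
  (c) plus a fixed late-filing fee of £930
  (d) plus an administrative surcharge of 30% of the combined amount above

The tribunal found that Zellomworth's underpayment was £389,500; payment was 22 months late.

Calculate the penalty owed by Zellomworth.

Accrued rate: 2% × 22 = 44%, capped at 20% → 20%
Failure-to-pay penalty: 20% of £389,500 = £77,900
Penalty before surcharge: £77,900 + £930 = £78,830
Administrative surcharge: 30% of £78,830 = £23,649
Total penalty: £78,830 + £23,649 = £102,479

£102,479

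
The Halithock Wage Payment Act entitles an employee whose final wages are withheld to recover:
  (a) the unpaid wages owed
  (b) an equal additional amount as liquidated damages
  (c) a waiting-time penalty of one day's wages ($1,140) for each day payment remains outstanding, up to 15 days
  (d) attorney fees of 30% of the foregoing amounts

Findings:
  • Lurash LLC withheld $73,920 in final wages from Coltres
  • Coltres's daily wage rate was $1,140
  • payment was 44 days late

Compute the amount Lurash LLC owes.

Liquidated damages (equal amount): $73,920
Penalty days: min(44, 15) = 15
Waiting-time penalty: 15 × $1,140 = $17,100
Subtotal: $73,920 + $73,920 + $17,100 = $164,940
Attorney fees: 30% of $164,940 = $49,482
Total award: $164,940 + $49,482 = $214,422

$214,422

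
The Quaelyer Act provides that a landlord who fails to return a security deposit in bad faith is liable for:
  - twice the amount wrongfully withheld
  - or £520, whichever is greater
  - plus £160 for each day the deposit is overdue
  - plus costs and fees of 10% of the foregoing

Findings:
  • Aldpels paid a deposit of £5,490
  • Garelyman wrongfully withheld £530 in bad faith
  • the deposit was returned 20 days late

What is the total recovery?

Doubled: 2 × £530 = £1,060
Minimum £520: £1,060 meets the minimum, no increase.
Late-return penalty: 20 × £160 = £3,200
Damages plus late penalty: £1,060 + £3,200 = £4,260
Costs and fees: 10% of £4,260 = £426
Total recovery: £4,260 + £426 = £4,686

Recovery: £4,686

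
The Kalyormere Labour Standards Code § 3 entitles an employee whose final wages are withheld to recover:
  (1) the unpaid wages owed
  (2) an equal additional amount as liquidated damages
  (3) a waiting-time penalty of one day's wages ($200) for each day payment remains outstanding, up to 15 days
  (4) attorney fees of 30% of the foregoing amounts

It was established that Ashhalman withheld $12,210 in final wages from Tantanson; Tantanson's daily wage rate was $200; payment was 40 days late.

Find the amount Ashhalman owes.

$35,646

Liquidated damages (equal amount): $12,210
Penalty days: min(40, 15) = 15
Waiting-time penalty: 15 × $200 = $3,000
Subtotal: $12,210 + $12,210 + $3,000 = $27,420
Attorney fees: 30% of $27,420 = $8,226
Total award: $27,420 + $8,226 = $35,646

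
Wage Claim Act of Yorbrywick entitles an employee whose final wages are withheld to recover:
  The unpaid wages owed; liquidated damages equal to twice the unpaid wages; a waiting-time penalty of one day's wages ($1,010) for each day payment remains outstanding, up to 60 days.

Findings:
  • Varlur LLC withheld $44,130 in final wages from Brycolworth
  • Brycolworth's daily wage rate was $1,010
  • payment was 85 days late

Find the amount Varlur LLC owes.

Doubled: 2 × $44,130 = $88,260
Penalty days: min(85, 60) = 60
Waiting-time penalty: 60 × $1,010 = $60,600
Total award: $44,130 + $88,260 + $60,600 = $192,990

$192,990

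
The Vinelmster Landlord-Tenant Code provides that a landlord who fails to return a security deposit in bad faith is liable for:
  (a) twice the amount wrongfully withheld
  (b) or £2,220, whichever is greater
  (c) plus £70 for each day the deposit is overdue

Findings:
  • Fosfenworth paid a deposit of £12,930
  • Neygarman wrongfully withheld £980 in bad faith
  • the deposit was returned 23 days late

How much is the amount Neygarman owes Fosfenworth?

£3,830

Doubled: 2 × £980 = £1,960
Minimum £2,220: £1,960 is below the minimum → £2,220
Late-return penalty: 23 × £70 = £1,610
Damages plus late penalty: £2,220 + £1,610 = £3,830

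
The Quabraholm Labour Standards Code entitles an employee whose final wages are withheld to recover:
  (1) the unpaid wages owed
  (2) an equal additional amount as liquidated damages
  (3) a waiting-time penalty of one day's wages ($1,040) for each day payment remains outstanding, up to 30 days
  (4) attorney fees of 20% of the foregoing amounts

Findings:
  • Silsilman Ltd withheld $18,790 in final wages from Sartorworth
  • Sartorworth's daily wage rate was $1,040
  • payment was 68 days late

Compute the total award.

Liquidated damages (equal amount): $18,790
Penalty days: min(68, 30) = 30
Waiting-time penalty: 30 × $1,040 = $31,200
Subtotal: $18,790 + $18,790 + $31,200 = $68,780
Attorney fees: 20% of $68,780 = $13,756
Total award: $68,780 + $13,756 = $82,536

Total award: $82,536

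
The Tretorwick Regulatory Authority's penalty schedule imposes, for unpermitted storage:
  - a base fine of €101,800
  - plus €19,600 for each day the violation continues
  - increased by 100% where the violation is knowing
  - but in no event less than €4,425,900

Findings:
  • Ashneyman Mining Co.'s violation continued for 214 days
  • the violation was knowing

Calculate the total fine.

€8,592,400

Per-day component: 214 × €19,600 = €4,194,400
Base plus per-day: €101,800 + €4,194,400 = €4,296,200
Enhancement: 100% of €4,296,200 = €4,296,200
Enhanced fine: €4,296,200 + €4,296,200 = €8,592,400
Minimum €4,425,900: €8,592,400 meets the minimum, no increase.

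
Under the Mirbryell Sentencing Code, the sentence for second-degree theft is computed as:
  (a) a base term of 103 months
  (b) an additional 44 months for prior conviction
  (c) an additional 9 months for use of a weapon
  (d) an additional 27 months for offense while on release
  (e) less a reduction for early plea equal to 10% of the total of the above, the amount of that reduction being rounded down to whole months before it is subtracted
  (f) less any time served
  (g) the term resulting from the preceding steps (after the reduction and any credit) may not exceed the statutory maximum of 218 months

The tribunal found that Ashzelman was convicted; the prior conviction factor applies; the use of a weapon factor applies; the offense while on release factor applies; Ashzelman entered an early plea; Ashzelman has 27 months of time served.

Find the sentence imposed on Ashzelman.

Prior conviction enhancement: +44 months
Use of a weapon enhancement: +9 months
Offense while on release enhancement: +27 months
Adjusted term: 103 months + 44 months + 9 months + 27 months = 183 months
Early plea reduction: 10% of 183 months = 18 months (rounded down)
After reduction: 183 − 18 = 165 months
Less time served: 165 months − 27 months = 138 months
Cap at 218 months: 138 months is within the cap, no reduction.

138 months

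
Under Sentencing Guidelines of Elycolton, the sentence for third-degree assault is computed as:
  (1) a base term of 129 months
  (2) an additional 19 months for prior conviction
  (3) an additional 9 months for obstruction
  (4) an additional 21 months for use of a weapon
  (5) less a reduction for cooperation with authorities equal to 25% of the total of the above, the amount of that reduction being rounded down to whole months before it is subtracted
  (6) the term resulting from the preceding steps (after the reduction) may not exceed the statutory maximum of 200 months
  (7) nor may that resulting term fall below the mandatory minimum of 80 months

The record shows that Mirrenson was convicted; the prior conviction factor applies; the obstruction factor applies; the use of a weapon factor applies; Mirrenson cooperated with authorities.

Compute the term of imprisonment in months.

Prior conviction enhancement: +19 months
Obstruction enhancement: +9 months
Use of a weapon enhancement: +21 months
Adjusted term: 129 months + 19 months + 9 months + 21 months = 178 months
Cooperation with authorities reduction: 25% of 178 months = 44 months (rounded down)
After reduction: 178 − 44 = 134 months
Cap at 200 months: 134 months is within the cap, no reduction.
Minimum 80 months: 134 months meets the minimum, no increase.

134 months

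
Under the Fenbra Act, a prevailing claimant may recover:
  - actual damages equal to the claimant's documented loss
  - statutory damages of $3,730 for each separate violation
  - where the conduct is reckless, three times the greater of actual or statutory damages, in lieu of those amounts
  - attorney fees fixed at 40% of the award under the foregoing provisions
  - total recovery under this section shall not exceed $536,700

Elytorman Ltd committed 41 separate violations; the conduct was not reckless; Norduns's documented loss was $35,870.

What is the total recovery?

Statutory damages: 41 × $3,730 = $152,930
Conduct not reckless: the in-lieu enhancement does not apply.
Actual plus statutory damages: $35,870 + $152,930 = $188,800
Attorney fees: 40% of $188,800 = $75,520
Total before cap: $188,800 + $75,520 = $264,320
Cap at $536,700: $264,320 is within the cap, no reduction.

$264,320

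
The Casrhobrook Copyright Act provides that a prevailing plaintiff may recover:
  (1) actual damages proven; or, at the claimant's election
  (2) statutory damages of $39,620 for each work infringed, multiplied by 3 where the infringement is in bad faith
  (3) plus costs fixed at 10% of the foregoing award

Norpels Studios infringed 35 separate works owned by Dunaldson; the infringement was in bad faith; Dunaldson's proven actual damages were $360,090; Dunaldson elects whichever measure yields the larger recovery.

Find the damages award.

Statutory damages: 35 × $39,620 = $1,386,700
Trebled: 3 × $1,386,700 = $4,160,100
Greater of actual damages ($360,090) or enhanced statutory damages ($4,160,100): $4,160,100
Costs: 10% of $4,160,100 = $416,010
Award plus costs: $4,160,100 + $416,010 = $4,576,110

$4,576,110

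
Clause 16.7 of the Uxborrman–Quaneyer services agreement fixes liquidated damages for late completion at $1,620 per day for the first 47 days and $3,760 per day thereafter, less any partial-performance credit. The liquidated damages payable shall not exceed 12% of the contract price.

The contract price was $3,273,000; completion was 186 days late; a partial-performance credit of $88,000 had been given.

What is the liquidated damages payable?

First 47 days: 47 × $1,620 = $76,140
Remaining days: (186 − 47) × $3,760 = $522,640
Accrued per-day damages: $76,140 + $522,640 = $598,780
Less partial-performance credit: $598,780 − $88,000 = $510,780
Cap: 12% of $3,273,000 = $392,760
Cap at $392,760: $510,780 exceeds the cap → $392,760

Liquidated damages: $392,760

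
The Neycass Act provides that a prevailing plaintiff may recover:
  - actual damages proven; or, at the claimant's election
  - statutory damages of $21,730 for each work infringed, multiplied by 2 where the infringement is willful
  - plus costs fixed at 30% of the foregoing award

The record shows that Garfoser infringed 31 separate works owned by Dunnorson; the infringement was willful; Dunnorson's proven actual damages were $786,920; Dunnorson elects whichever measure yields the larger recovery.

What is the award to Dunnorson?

$1,751,438

Statutory damages: 31 × $21,730 = $673,630
Doubled: 2 × $673,630 = $1,347,260
Greater of actual damages ($786,920) or enhanced statutory damages ($1,347,260): $1,347,260
Costs: 30% of $1,347,260 = $404,178
Award plus costs: $1,347,260 + $404,178 = $1,751,438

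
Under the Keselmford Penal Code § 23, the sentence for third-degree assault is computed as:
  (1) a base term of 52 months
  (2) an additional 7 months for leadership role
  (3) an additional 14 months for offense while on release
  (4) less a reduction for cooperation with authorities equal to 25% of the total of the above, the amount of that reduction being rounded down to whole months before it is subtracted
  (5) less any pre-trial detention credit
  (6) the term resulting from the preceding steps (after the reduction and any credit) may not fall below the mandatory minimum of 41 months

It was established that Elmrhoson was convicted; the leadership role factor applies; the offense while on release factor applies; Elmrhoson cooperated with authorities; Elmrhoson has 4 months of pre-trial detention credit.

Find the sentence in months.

51 months

Leadership role enhancement: +7 months
Offense while on release enhancement: +14 months
Adjusted term: 52 months + 7 months + 14 months = 73 months
Cooperation with authorities reduction: 25% of 73 months = 18 months (rounded down)
After reduction: 73 − 18 = 55 months
Less pre-trial detention credit: 55 months − 4 months = 51 months
Minimum 41 months: 51 months meets the minimum, no increase.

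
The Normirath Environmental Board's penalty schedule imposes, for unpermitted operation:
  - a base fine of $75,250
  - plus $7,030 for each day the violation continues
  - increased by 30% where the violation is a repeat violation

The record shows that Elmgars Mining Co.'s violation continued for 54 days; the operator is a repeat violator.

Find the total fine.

Per-day component: 54 × $7,030 = $379,620
Base plus per-day: $75,250 + $379,620 = $454,870
Enhancement: 30% of $454,870 = $136,461
Enhanced fine: $454,870 + $136,461 = $591,331

$591,331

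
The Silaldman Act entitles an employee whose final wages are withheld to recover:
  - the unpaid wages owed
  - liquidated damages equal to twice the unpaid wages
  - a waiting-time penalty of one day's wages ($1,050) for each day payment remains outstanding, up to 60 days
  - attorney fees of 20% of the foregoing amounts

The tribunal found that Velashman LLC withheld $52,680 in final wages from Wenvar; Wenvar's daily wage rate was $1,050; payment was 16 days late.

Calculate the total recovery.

Doubled: 2 × $52,680 = $105,360
Penalty days: min(16, 60) = 16
Waiting-time penalty: 16 × $1,050 = $16,800
Subtotal: $52,680 + $105,360 + $16,800 = $174,840
Attorney fees: 20% of $174,840 = $34,968
Total award: $174,840 + $34,968 = $209,808

$209,808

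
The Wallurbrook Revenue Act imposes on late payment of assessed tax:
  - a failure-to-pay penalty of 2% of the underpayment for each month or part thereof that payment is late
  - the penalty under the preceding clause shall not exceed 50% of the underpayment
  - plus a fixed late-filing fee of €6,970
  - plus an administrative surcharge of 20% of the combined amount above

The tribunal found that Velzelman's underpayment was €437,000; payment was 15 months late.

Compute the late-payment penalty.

Accrued rate: 2% × 15 = 30%, capped at 50% → 30%
Failure-to-pay penalty: 30% of €437,000 = €131,100
Penalty before surcharge: €131,100 + €6,970 = €138,070
Administrative surcharge: 20% of €138,070 = €27,614
Total penalty: €138,070 + €27,614 = €165,684

€165,684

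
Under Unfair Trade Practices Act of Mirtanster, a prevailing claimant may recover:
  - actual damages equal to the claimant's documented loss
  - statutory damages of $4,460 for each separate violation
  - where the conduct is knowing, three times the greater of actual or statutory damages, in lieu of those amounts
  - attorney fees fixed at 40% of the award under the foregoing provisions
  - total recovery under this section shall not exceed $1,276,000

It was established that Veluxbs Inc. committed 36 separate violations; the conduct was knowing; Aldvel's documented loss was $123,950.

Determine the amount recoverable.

Total recovery: $674,352

Statutory damages: 36 × $4,460 = $160,560
Greater of actual damages ($123,950) or statutory damages ($160,560): $160,560
Trebled: 3 × $160,560 = $481,680
Attorney fees: 40% of $481,680 = $192,672
Total before cap: $481,680 + $192,672 = $674,352
Cap at $1,276,000: $674,352 is within the cap, no reduction.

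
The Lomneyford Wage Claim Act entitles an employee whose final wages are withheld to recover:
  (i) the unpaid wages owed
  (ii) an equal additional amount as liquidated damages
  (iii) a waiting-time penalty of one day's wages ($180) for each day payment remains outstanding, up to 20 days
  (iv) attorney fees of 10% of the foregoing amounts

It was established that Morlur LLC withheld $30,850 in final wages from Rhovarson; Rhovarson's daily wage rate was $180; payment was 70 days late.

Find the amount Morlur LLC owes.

Liquidated damages (equal amount): $30,850
Penalty days: min(70, 20) = 20
Waiting-time penalty: 20 × $180 = $3,600
Subtotal: $30,850 + $30,850 + $3,600 = $65,300
Attorney fees: 10% of $65,300 = $6,530
Total award: $65,300 + $6,530 = $71,830

$71,830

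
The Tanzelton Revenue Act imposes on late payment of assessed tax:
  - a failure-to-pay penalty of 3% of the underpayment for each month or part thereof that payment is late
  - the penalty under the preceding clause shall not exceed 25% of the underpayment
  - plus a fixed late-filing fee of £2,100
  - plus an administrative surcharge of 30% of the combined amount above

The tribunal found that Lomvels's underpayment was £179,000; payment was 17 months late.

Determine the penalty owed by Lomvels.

Accrued rate: 3% × 17 = 51%, capped at 25% → 25%
Failure-to-pay penalty: 25% of £179,000 = £44,750
Penalty before surcharge: £44,750 + £2,100 = £46,850
Administrative surcharge: 30% of £46,850 = £14,055
Total penalty: £46,850 + £14,055 = £60,905

£60,905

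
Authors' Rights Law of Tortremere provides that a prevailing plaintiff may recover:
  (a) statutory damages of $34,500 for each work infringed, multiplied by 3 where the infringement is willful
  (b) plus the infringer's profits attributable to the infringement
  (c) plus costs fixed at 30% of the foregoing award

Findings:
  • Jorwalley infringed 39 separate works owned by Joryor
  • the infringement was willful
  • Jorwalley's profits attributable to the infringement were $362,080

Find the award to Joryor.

$5,718,154

Statutory damages: 39 × $34,500 = $1,345,500
Trebled: 3 × $1,345,500 = $4,036,500
Combined award: $4,036,500 + $362,080 = $4,398,580
Costs: 30% of $4,398,580 = $1,319,574
Award plus costs: $4,398,580 + $1,319,574 = $5,718,154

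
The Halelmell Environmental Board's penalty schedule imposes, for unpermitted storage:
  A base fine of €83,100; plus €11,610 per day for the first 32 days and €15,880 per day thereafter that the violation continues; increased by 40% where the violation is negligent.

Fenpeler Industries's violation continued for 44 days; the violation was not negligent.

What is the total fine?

First 32 days: 32 × €11,610 = €371,520
Remaining days: (44 − 32) × €15,880 = €190,560
Per-day component: €371,520 + €190,560 = €562,080
Base plus per-day: €83,100 + €562,080 = €645,180
The violation was not negligent: no 40% increase.

Civil penalty: €645,180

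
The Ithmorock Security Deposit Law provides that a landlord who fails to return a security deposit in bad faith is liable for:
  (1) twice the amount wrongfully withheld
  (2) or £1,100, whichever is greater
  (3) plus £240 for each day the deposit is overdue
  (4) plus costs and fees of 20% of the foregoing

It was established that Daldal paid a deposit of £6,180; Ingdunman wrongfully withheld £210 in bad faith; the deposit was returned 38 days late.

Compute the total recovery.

Doubled: 2 × £210 = £420
Minimum £1,100: £420 is below the minimum → £1,100
Late-return penalty: 38 × £240 = £9,120
Damages plus late penalty: £1,100 + £9,120 = £10,220
Costs and fees: 20% of £10,220 = £2,044
Total recovery: £10,220 + £2,044 = £12,264

Recovery: £12,264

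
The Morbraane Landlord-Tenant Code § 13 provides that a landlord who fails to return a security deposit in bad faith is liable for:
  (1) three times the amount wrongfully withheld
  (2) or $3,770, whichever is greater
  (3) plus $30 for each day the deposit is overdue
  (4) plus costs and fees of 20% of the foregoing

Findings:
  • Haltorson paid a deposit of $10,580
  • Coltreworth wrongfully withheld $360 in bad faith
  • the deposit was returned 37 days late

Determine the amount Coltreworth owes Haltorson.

Trebled: 3 × $360 = $1,080
Minimum $3,770: $1,080 is below the minimum → $3,770
Late-return penalty: 37 × $30 = $1,110
Damages plus late penalty: $3,770 + $1,110 = $4,880
Costs and fees: 20% of $4,880 = $976
Total recovery: $4,880 + $976 = $5,856

$5,856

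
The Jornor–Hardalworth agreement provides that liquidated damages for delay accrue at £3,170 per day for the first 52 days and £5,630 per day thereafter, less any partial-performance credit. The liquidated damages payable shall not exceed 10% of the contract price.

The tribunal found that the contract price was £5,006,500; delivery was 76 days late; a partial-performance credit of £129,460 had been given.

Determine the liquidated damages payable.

£170,500

First 52 days: 52 × £3,170 = £164,840
Remaining days: (76 − 52) × £5,630 = £135,120
Accrued per-day damages: £164,840 + £135,120 = £299,960
Less partial-performance credit: £299,960 − £129,460 = £170,500
Cap: 10% of £5,006,500 = £500,650
Cap at £500,650: £170,500 is within the cap, no reduction.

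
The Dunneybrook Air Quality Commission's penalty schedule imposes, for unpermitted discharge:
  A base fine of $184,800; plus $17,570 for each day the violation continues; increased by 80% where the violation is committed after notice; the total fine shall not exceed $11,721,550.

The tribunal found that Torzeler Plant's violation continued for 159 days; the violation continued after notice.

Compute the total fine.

$5,361,174

Per-day component: 159 × $17,570 = $2,793,630
Base plus per-day: $184,800 + $2,793,630 = $2,978,430
Enhancement: 80% of $2,978,430 = $2,382,744
Enhanced fine: $2,978,430 + $2,382,744 = $5,361,174
Cap at $11,721,550: $5,361,174 is within the cap, no reduction.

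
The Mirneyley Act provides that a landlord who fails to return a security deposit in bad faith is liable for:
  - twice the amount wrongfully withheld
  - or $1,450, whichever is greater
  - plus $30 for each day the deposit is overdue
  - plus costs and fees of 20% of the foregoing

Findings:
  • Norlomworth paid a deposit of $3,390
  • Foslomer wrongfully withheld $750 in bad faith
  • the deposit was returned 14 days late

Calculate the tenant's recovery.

$2,304

Doubled: 2 × $750 = $1,500
Minimum $1,450: $1,500 meets the minimum, no increase.
Late-return penalty: 14 × $30 = $420
Damages plus late penalty: $1,500 + $420 = $1,920
Costs and fees: 20% of $1,920 = $384
Total recovery: $1,920 + $384 = $2,304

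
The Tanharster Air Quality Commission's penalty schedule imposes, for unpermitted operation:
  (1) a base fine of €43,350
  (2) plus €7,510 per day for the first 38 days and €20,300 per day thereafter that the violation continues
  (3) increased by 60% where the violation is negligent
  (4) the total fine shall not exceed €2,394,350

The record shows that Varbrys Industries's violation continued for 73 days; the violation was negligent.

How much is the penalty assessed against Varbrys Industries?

€1,662,768

First 38 days: 38 × €7,510 = €285,380
Remaining days: (73 − 38) × €20,300 = €710,500
Per-day component: €285,380 + €710,500 = €995,880
Base plus per-day: €43,350 + €995,880 = €1,039,230
Enhancement: 60% of €1,039,230 = €623,538
Enhanced fine: €1,039,230 + €623,538 = €1,662,768
Cap at €2,394,350: €1,662,768 is within the cap, no reduction.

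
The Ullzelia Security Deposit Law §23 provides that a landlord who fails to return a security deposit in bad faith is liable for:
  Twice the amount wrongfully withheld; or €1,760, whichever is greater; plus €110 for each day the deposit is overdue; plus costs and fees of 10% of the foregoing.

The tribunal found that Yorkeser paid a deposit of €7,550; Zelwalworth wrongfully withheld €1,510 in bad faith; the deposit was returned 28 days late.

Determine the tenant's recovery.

Doubled: 2 × €1,510 = €3,020
Minimum €1,760: €3,020 meets the minimum, no increase.
Late-return penalty: 28 × €110 = €3,080
Damages plus late penalty: €3,020 + €3,080 = €6,100
Costs and fees: 10% of €6,100 = €610
Total recovery: €6,100 + €610 = €6,710

Recovery: €6,710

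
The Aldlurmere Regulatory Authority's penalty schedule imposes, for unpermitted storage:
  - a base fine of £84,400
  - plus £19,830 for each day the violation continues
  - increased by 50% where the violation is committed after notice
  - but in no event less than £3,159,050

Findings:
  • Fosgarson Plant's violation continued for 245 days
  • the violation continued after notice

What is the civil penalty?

Per-day component: 245 × £19,830 = £4,858,350
Base plus per-day: £84,400 + £4,858,350 = £4,942,750
Enhancement: 50% of £4,942,750 = £2,471,375
Enhanced fine: £4,942,750 + £2,471,375 = £7,414,125
Minimum £3,159,050: £7,414,125 meets the minimum, no increase.

£7,414,125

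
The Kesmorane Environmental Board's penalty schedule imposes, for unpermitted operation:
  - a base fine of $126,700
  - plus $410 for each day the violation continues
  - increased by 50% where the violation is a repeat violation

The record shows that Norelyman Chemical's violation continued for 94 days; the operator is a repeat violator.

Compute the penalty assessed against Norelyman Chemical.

Per-day component: 94 × $410 = $38,540
Base plus per-day: $126,700 + $38,540 = $165,240
Enhancement: 50% of $165,240 = $82,620
Enhanced fine: $165,240 + $82,620 = $247,860

$247,860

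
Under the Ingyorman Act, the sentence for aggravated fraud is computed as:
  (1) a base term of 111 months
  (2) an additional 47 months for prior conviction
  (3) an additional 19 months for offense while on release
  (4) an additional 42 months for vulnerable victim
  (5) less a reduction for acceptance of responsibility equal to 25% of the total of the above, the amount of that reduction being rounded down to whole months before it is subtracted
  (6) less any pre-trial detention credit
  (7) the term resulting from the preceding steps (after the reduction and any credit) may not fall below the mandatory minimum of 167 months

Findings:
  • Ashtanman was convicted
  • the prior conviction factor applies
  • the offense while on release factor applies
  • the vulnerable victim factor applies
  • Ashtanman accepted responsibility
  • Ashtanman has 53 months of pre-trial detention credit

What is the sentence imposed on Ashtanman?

Sentence: 167 months

Prior conviction enhancement: +47 months
Offense while on release enhancement: +19 months
Vulnerable victim enhancement: +42 months
Adjusted term: 111 months + 47 months + 19 months + 42 months = 219 months
Acceptance of responsibility reduction: 25% of 219 months = 54 months (rounded down)
After reduction: 219 − 54 = 165 months
Less pre-trial detention credit: 165 months − 53 months = 112 months
Minimum 167 months: 112 months is below the minimum → 167 months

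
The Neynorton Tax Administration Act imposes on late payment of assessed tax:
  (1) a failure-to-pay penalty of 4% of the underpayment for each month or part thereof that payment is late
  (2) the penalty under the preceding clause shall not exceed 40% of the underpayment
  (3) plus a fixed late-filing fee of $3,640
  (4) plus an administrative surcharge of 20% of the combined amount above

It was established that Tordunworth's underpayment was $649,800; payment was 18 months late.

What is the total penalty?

$316,272

Accrued rate: 4% × 18 = 72%, capped at 40% → 40%
Failure-to-pay penalty: 40% of $649,800 = $259,920
Penalty before surcharge: $259,920 + $3,640 = $263,560
Administrative surcharge: 20% of $263,560 = $52,712
Total penalty: $263,560 + $52,712 = $316,272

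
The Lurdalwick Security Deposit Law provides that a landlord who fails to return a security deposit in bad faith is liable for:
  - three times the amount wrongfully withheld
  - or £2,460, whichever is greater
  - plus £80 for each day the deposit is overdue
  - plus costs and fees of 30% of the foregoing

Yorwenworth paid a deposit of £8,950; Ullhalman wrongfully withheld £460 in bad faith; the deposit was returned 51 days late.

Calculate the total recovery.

Trebled: 3 × £460 = £1,380
Minimum £2,460: £1,380 is below the minimum → £2,460
Late-return penalty: 51 × £80 = £4,080
Damages plus late penalty: £2,460 + £4,080 = £6,540
Costs and fees: 30% of £6,540 = £1,962
Total recovery: £6,540 + £1,962 = £8,502

£8,502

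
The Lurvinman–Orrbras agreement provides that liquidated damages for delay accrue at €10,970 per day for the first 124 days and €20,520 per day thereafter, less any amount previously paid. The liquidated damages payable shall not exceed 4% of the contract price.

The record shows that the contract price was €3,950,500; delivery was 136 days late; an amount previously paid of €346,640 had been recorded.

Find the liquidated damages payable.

€158,020

First 124 days: 124 × €10,970 = €1,360,280
Remaining days: (136 − 124) × €20,520 = €246,240
Accrued per-day damages: €1,360,280 + €246,240 = €1,606,520
Less amount previously paid: €1,606,520 − €346,640 = €1,259,880
Cap: 4% of €3,950,500 = €158,020
Cap at €158,020: €1,259,880 exceeds the cap → €158,020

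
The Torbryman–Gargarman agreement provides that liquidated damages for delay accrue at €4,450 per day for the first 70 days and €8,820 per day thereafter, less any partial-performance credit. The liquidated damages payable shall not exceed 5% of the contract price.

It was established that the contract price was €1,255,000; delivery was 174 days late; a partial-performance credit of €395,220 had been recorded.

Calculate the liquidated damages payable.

Liquidated damages: €62,750

First 70 days: 70 × €4,450 = €311,500
Remaining days: (174 − 70) × €8,820 = €917,280
Accrued per-day damages: €311,500 + €917,280 = €1,228,780
Less partial-performance credit: €1,228,780 − €395,220 = €833,560
Cap: 5% of €1,255,000 = €62,750
Cap at €62,750: €833,560 exceeds the cap → €62,750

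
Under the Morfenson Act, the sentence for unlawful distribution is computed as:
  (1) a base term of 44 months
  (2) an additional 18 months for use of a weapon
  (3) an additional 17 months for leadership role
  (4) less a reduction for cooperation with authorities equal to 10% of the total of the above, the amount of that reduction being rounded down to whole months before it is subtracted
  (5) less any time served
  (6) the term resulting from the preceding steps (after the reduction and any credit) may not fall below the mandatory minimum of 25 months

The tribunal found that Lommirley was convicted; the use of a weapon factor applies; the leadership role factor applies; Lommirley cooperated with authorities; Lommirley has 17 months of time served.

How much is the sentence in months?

55 months

Use of a weapon enhancement: +18 months
Leadership role enhancement: +17 months
Adjusted term: 44 months + 18 months + 17 months = 79 months
Cooperation with authorities reduction: 10% of 79 months = 7 months (rounded down)
After reduction: 79 − 7 = 72 months
Less time served: 72 months − 17 months = 55 months
Minimum 25 months: 55 months meets the minimum, no increase.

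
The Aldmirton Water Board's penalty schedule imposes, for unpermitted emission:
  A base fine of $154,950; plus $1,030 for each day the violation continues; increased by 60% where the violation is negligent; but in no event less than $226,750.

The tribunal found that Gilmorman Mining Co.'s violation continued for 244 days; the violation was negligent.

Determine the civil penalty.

$650,032

Per-day component: 244 × $1,030 = $251,320
Base plus per-day: $154,950 + $251,320 = $406,270
Enhancement: 60% of $406,270 = $243,762
Enhanced fine: $406,270 + $243,762 = $650,032
Minimum $226,750: $650,032 meets the minimum, no increase.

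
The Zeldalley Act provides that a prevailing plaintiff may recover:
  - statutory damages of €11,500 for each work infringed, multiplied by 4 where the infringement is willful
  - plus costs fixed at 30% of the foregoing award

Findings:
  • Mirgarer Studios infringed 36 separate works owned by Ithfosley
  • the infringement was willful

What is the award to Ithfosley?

€2,152,800

Statutory damages: 36 × €11,500 = €414,000
Multiplied by 4: 4 × €414,000 = €1,656,000
Costs: 30% of €1,656,000 = €496,800
Award plus costs: €1,656,000 + €496,800 = €2,152,800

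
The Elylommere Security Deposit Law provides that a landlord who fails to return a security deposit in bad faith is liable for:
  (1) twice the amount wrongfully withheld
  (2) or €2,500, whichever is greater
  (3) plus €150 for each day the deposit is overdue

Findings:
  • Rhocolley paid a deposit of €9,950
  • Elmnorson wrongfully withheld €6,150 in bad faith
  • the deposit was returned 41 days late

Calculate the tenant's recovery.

Recovery: €18,450

Doubled: 2 × €6,150 = €12,300
Minimum €2,500: €12,300 meets the minimum, no increase.
Late-return penalty: 41 × €150 = €6,150
Damages plus late penalty: €12,300 + €6,150 = €18,450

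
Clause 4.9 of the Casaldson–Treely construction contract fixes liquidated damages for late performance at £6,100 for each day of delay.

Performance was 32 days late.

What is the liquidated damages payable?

£195,200

Per-day damages: 32 × £6,100 = £195,200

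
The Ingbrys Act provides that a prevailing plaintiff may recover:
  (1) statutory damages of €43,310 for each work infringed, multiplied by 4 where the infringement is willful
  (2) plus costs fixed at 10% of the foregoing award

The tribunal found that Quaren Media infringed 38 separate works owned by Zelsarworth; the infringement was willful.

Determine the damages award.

Statutory damages: 38 × €43,310 = €1,645,780
Multiplied by 4: 4 × €1,645,780 = €6,583,120
Costs: 10% of €6,583,120 = €658,312
Award plus costs: €6,583,120 + €658,312 = €7,241,432

€7,241,432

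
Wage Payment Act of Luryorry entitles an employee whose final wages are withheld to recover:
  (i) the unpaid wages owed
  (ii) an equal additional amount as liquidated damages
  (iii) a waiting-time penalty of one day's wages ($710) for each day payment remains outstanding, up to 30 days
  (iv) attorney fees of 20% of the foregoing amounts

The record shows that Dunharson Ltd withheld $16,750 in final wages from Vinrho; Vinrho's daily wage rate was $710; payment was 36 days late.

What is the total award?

$65,760

Liquidated damages (equal amount): $16,750
Penalty days: min(36, 30) = 30
Waiting-time penalty: 30 × $710 = $21,300
Subtotal: $16,750 + $16,750 + $21,300 = $54,800
Attorney fees: 20% of $54,800 = $10,960
Total award: $54,800 + $10,960 = $65,760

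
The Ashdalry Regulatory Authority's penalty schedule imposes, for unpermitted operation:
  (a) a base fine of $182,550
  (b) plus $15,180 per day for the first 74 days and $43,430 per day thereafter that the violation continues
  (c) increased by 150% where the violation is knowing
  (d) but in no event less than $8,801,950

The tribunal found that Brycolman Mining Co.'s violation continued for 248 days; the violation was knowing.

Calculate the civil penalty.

Civil penalty: $22,156,725

First 74 days: 74 × $15,180 = $1,123,320
Remaining days: (248 − 74) × $43,430 = $7,556,820
Per-day component: $1,123,320 + $7,556,820 = $8,680,140
Base plus per-day: $182,550 + $8,680,140 = $8,862,690
Enhancement: 150% of $8,862,690 = $13,294,035
Enhanced fine: $8,862,690 + $13,294,035 = $22,156,725
Minimum $8,801,950: $22,156,725 meets the minimum, no increase.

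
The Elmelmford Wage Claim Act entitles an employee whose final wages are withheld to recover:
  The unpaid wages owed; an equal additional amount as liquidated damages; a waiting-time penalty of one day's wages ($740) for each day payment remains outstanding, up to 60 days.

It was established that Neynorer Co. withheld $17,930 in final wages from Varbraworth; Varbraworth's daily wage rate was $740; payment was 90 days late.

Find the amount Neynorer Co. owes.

$80,260

Liquidated damages (equal amount): $17,930
Penalty days: min(90, 60) = 60
Waiting-time penalty: 60 × $740 = $44,400
Total award: $17,930 + $17,930 + $44,400 = $80,260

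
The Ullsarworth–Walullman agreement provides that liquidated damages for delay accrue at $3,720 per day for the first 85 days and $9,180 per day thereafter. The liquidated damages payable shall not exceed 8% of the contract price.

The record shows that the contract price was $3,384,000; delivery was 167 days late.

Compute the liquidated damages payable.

First 85 days: 85 × $3,720 = $316,200
Remaining days: (167 − 85) × $9,180 = $752,760
Accrued per-day damages: $316,200 + $752,760 = $1,068,960
Cap: 8% of $3,384,000 = $270,720
Cap at $270,720: $1,068,960 exceeds the cap → $270,720

$270,720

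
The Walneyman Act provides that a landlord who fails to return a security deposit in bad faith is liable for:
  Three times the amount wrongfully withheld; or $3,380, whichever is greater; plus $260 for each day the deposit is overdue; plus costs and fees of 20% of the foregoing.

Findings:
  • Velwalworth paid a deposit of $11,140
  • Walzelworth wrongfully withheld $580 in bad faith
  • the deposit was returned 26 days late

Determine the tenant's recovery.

$12,168

Trebled: 3 × $580 = $1,740
Minimum $3,380: $1,740 is below the minimum → $3,380
Late-return penalty: 26 × $260 = $6,760
Damages plus late penalty: $3,380 + $6,760 = $10,140
Costs and fees: 20% of $10,140 = $2,028
Total recovery: $10,140 + $2,028 = $12,168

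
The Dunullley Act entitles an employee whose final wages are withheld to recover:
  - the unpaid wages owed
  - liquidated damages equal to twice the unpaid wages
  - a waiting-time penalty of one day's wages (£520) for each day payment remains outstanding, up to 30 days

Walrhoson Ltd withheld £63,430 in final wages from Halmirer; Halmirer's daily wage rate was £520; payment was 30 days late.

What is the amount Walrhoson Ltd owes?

£205,890

Doubled: 2 × £63,430 = £126,860
Penalty days: min(30, 30) = 30
Waiting-time penalty: 30 × £520 = £15,600
Total award: £63,430 + £126,860 + £15,600 = £205,890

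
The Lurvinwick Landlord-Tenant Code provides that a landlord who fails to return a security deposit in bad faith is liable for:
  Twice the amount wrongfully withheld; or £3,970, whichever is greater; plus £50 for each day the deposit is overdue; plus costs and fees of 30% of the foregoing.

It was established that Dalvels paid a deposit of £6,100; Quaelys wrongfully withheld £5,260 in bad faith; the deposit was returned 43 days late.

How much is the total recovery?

£16,471

Doubled: 2 × £5,260 = £10,520
Minimum £3,970: £10,520 meets the minimum, no increase.
Late-return penalty: 43 × £50 = £2,150
Damages plus late penalty: £10,520 + £2,150 = £12,670
Costs and fees: 30% of £12,670 = £3,801
Total recovery: £12,670 + £3,801 = £16,471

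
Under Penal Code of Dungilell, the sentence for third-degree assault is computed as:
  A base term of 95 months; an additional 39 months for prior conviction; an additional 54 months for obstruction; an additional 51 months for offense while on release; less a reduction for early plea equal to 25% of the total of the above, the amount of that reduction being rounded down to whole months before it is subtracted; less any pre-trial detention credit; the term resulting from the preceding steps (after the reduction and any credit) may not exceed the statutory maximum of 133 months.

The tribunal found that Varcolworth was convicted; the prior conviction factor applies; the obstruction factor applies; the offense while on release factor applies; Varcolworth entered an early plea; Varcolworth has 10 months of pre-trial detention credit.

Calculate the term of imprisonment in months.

133 months

Prior conviction enhancement: +39 months
Obstruction enhancement: +54 months
Offense while on release enhancement: +51 months
Adjusted term: 95 months + 39 months + 54 months + 51 months = 239 months
Early plea reduction: 25% of 239 months = 59 months (rounded down)
After reduction: 239 − 59 = 180 months
Less pre-trial detention credit: 180 months − 10 months = 170 months
Cap at 133 months: 170 months exceeds the cap → 133 months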